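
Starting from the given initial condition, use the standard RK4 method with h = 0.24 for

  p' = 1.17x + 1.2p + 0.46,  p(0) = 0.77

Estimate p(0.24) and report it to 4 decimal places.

1.1921

RK4: k1 = f(x_n, p_n); k2 = f(x_n + h/2, p_n + (h/2)·k1); k3 = f(x_n + h/2, p_n + (h/2)·k2); k4 = f(x_n + h, p_n + h·k3); p_{n+1} = p_n + (h/6)·(k1 + 2k2 + 2k3 + k4).
x=0.000000, p=0.770000:
  k1 = f(0.000000, 0.770000) = 1.384000
  k2 = f(0.120000, 0.936080) = 1.723696
  k3 = f(0.120000, 0.976844) = 1.772612
  k4 = f(0.240000, 1.195427) = 2.175312
  p ← 0.770000 + (0.24/6)·(k1 + 2k2 + 2k3 + k4) = 1.192077
p(0.24) ≈ 1.1921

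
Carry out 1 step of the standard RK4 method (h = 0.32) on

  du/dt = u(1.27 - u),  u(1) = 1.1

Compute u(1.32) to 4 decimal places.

RK4: k1 = f(t_n, u_n); k2 = f(t_n + h/2, u_n + (h/2)·k1); k3 = f(t_n + h/2, u_n + (h/2)·k2); k4 = f(t_n + h, u_n + h·k3); u_{n+1} = u_n + (h/6)·(k1 + 2k2 + 2k3 + k4).
t=1.000000, u=1.100000:
  k1 = f(1.000000, 1.100000) = 0.187000
  k2 = f(1.160000, 1.129920) = 0.158279
  k3 = f(1.160000, 1.125325) = 0.162807
  k4 = f(1.320000, 1.152098) = 0.135835
  u ← 1.100000 + (0.32/6)·(k1 + 2k2 + 2k3 + k4) = 1.151467
u(1.32) ≈ 1.1515

1.1515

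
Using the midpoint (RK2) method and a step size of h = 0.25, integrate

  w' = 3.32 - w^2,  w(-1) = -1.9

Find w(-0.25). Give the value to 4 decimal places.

Midpoint: k1 = f(t_n, w_n); k2 = f(t_n + h/2, w_n + (h/2)·k1); w_{n+1} = w_n + h·k2.
t=-1.000000, w=-1.900000:
  k1 = f(-1.000000, -1.900000) = -0.290000
  k2 = f(-0.875000, -1.936250) = -0.429064
  w ← -1.900000 + 0.25·(-0.429064) = -2.007266
t=-0.750000, w=-2.007266:
  k1 = f(-0.750000, -2.007266) = -0.709117
  k2 = f(-0.625000, -2.095906) = -1.072820
  w ← -2.007266 + 0.25·(-1.072820) = -2.275471
t=-0.500000, w=-2.275471:
  k1 = f(-0.500000, -2.275471) = -1.857769
  k2 = f(-0.375000, -2.507692) = -2.968520
  w ← -2.275471 + 0.25·(-2.968520) = -3.017601
w(-0.25) ≈ -3.0176

-3.0176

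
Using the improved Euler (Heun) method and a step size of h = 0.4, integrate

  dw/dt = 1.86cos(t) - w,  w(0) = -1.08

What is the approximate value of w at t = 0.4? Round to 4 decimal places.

-0.1686

Heun: k1 = f(t_n, w_n); k2 = f(t_n + h, w_n + h·k1); w_{n+1} = w_n + (h/2)·(k1 + k2).
t=0.000000, w=-1.080000:
  k1 = f(0.000000, -1.080000) = 2.940000
  k2 = f(0.400000, 0.096000) = 1.617173
  w ← -1.080000 + (0.4/2)·(2.940000 + 1.617173) = -0.168565
w(0.4) ≈ -0.1686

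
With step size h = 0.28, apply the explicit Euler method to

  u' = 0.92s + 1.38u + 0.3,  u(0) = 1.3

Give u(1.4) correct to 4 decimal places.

8.6127

Euler: u_{n+1} = u_n + h·f(s_n, u_n).
s=0.000000, u=1.300000: f=2.094000 → u ← 1.300000 + 0.28·2.094000 = 1.886320
s=0.280000, u=1.886320: f=3.160722 → u ← 1.886320 + 0.28·3.160722 = 2.771322
s=0.560000, u=2.771322: f=4.639624 → u ← 2.771322 + 0.28·4.639624 = 4.070417
s=0.840000, u=4.070417: f=6.689975 → u ← 4.070417 + 0.28·6.689975 = 5.943610
s=1.120000, u=5.943610: f=9.532582 → u ← 5.943610 + 0.28·9.532582 = 8.612733
u(1.4) ≈ 8.6127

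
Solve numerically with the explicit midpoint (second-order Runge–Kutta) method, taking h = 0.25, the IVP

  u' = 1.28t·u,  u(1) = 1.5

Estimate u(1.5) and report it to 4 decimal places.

3.2491

Midpoint: k1 = f(t_n, u_n); k2 = f(t_n + h/2, u_n + (h/2)·k1); u_{n+1} = u_n + h·k2.
t=1.000000, u=1.500000:
  k1 = f(1.000000, 1.500000) = 1.920000
  k2 = f(1.125000, 1.740000) = 2.505600
  u ← 1.500000 + 0.25·2.505600 = 2.126400
t=1.250000, u=2.126400:
  k1 = f(1.250000, 2.126400) = 3.402240
  k2 = f(1.375000, 2.551680) = 4.490957
  u ← 2.126400 + 0.25·4.490957 = 3.249139
u(1.5) ≈ 3.2491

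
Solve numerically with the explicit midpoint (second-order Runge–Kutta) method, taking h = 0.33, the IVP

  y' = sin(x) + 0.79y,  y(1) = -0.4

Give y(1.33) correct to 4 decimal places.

Midpoint: k1 = f(x_n, y_n); k2 = f(x_n + h/2, y_n + (h/2)·k1); y_{n+1} = y_n + h·k2.
x=1.000000, y=-0.400000:
  k1 = f(1.000000, -0.400000) = 0.525471
  k2 = f(1.165000, -0.313297) = 0.671283
  y ← -0.400000 + 0.33·0.671283 = -0.178476
y(1.33) ≈ -0.1785

-0.1785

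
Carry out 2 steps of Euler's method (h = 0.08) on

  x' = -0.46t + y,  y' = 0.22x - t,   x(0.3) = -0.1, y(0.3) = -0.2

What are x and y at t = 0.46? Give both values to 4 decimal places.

Euler on (x,y): x_{n+1} = x_n + h·x', y_{n+1} = y_n + h·y'.
0.300000: (-0.100000, -0.200000); f=(-0.338000, -0.322000) → (-0.127040, -0.225760)
0.380000: (-0.127040, -0.225760); f=(-0.400560, -0.407949) → (-0.159085, -0.258396)
(x(0.46), y(0.46)) ≈ (-0.1591, -0.2584)

-0.1591, -0.2584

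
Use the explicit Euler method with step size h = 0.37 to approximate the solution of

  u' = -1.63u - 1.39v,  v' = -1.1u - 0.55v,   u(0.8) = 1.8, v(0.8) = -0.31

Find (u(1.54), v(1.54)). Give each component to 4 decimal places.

Euler on (u,v): u_{n+1} = u_n + h·u', v_{n+1} = v_n + h·v'.
0.800000: (1.800000, -0.310000); f=(-2.503100, -1.809500) → (0.873853, -0.979515)
1.170000: (0.873853, -0.979515); f=(-0.062855, -0.422505) → (0.850597, -1.135842)
(u(1.54), v(1.54)) ≈ (0.8506, -1.1358)

0.8506, -1.1358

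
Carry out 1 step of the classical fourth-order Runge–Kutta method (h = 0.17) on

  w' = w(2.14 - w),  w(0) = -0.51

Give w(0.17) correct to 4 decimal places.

RK4: k1 = f(t_n, w_n); k2 = f(t_n + h/2, w_n + (h/2)·k1); k3 = f(t_n + h/2, w_n + (h/2)·k2); k4 = f(t_n + h, w_n + h·k3); w_{n+1} = w_n + (h/6)·(k1 + 2k2 + 2k3 + k4).
t=0.000000, w=-0.510000:
  k1 = f(0.000000, -0.510000) = -1.351500
  k2 = f(0.085000, -0.624877) = -1.727710
  k3 = f(0.085000, -0.656855) = -1.837129
  k4 = f(0.170000, -0.822312) = -2.435945
  w ← -0.510000 + (0.17/6)·(k1 + 2k2 + 2k3 + k4) = -0.819318
w(0.17) ≈ -0.8193

-0.8193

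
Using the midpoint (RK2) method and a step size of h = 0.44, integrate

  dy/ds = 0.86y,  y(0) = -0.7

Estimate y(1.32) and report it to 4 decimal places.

Midpoint: k1 = f(s_n, y_n); k2 = f(s_n + h/2, y_n + (h/2)·k1); y_{n+1} = y_n + h·k2.
s=0.000000, y=-0.700000:
  k1 = f(0.000000, -0.700000) = -0.602000
  k2 = f(0.220000, -0.832440) = -0.715898
  y ← -0.700000 + 0.44·(-0.715898) = -1.014995
s=0.440000, y=-1.014995:
  k1 = f(0.440000, -1.014995) = -0.872896
  k2 = f(0.660000, -1.207032) = -1.038048
  y ← -1.014995 + 0.44·(-1.038048) = -1.471736
s=0.880000, y=-1.471736:
  k1 = f(0.880000, -1.471736) = -1.265693
  k2 = f(1.100000, -1.750189) = -1.505162
  y ← -1.471736 + 0.44·(-1.505162) = -2.134008
y(1.32) ≈ -2.1340

-2.1340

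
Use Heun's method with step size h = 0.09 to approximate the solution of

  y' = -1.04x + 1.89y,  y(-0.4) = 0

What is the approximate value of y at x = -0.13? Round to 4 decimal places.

Heun: k1 = f(x_n, y_n); k2 = f(x_n + h, y_n + h·k1); y_{n+1} = y_n + (h/2)·(k1 + k2).
x=-0.400000, y=0.000000:
  k1 = f(-0.400000, 0.000000) = 0.416000
  k2 = f(-0.310000, 0.037440) = 0.393162
  y ← 0.000000 + (0.09/2)·(0.416000 + 0.393162) = 0.036412
x=-0.310000, y=0.036412:
  k1 = f(-0.310000, 0.036412) = 0.391219
  k2 = f(-0.220000, 0.071622) = 0.364166
  y ← 0.036412 + (0.09/2)·(0.391219 + 0.364166) = 0.070405
x=-0.220000, y=0.070405:
  k1 = f(-0.220000, 0.070405) = 0.361865
  k2 = f(-0.130000, 0.102972) = 0.329818
  y ← 0.070405 + (0.09/2)·(0.361865 + 0.329818) = 0.101530
y(-0.13) ≈ 0.1015

0.1015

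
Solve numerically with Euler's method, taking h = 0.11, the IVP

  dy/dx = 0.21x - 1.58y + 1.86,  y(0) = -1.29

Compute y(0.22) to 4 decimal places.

Euler: y_{n+1} = y_n + h·f(x_n, y_n).
x=0.000000, y=-1.290000: f=3.898200 → y ← -1.290000 + 0.11·3.898200 = -0.861198
x=0.110000, y=-0.861198: f=3.243793 → y ← -0.861198 + 0.11·3.243793 = -0.504381
y(0.22) ≈ -0.5044

-0.5044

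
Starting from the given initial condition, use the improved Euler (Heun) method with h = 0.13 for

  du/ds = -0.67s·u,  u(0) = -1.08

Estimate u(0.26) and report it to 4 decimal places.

Heun: k1 = f(s_n, u_n); k2 = f(s_n + h, u_n + h·k1); u_{n+1} = u_n + (h/2)·(k1 + k2).
s=0.000000, u=-1.080000:
  k1 = f(0.000000, -1.080000) = 0.000000
  k2 = f(0.130000, -1.080000) = 0.094068
  u ← -1.080000 + (0.13/2)·(0.000000 + 0.094068) = -1.073886
s=0.130000, u=-1.073886:
  k1 = f(0.130000, -1.073886) = 0.093535
  k2 = f(0.260000, -1.061726) = 0.184953
  u ← -1.073886 + (0.13/2)·(0.093535 + 0.184953) = -1.055784
u(0.26) ≈ -1.0558

-1.0558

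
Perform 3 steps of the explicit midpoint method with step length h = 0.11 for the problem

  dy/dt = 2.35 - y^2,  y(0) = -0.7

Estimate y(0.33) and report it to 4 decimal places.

0.0203

Midpoint: k1 = f(t_n, y_n); k2 = f(t_n + h/2, y_n + (h/2)·k1); y_{n+1} = y_n + h·k2.
t=0.000000, y=-0.700000:
  k1 = f(0.000000, -0.700000) = 1.860000
  k2 = f(0.055000, -0.597700) = 1.992755
  y ← -0.700000 + 0.11·1.992755 = -0.480797
t=0.110000, y=-0.480797:
  k1 = f(0.110000, -0.480797) = 2.118834
  k2 = f(0.165000, -0.364261) = 2.217314
  y ← -0.480797 + 0.11·2.217314 = -0.236892
t=0.220000, y=-0.236892:
  k1 = f(0.220000, -0.236892) = 2.293882
  k2 = f(0.275000, -0.110729) = 2.337739
  y ← -0.236892 + 0.11·2.337739 = 0.020259
y(0.33) ≈ 0.0203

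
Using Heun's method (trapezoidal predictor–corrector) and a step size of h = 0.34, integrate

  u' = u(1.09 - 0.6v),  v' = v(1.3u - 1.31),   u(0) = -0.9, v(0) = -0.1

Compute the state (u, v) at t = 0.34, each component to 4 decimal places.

-1.3099, -0.0500

Heun on (u,v): k1 = f(t_n, state_n); k2 = f(t_n + h, state_n + h·k1); state_{n+1} = state_n + (h/2)·(k1 + k2).
0.000000: (-0.900000, -0.100000)
  k1 = (-1.035000, 0.248000)
  predictor → (-1.251900, -0.015680)
  k2 = (-1.376349, 0.046060)
  → (-1.309929, -0.050010)
(u(0.34), v(0.34)) ≈ (-1.3099, -0.0500)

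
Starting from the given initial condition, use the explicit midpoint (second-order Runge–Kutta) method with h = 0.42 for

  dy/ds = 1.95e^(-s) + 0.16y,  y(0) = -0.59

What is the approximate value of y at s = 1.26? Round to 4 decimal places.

Midpoint: k1 = f(s_n, y_n); k2 = f(s_n + h/2, y_n + (h/2)·k1); y_{n+1} = y_n + h·k2.
s=0.000000, y=-0.590000:
  k1 = f(0.000000, -0.590000) = 1.855600
  k2 = f(0.210000, -0.200324) = 1.548587
  y ← -0.590000 + 0.42·1.548587 = 0.060407
s=0.420000, y=0.060407:
  k1 = f(0.420000, 0.060407) = 1.290906
  k2 = f(0.630000, 0.331497) = 1.091594
  y ← 0.060407 + 0.42·1.091594 = 0.518876
s=0.840000, y=0.518876:
  k1 = f(0.840000, 0.518876) = 0.924856
  k2 = f(1.050000, 0.713096) = 0.796474
  y ← 0.518876 + 0.42·0.796474 = 0.853395
y(1.26) ≈ 0.8534

0.8534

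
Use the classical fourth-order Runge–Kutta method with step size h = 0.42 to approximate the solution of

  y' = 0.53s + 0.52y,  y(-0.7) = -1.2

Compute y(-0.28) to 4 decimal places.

RK4: k1 = f(s_n, y_n); k2 = f(s_n + h/2, y_n + (h/2)·k1); k3 = f(s_n + h/2, y_n + (h/2)·k2); k4 = f(s_n + h, y_n + h·k3); y_{n+1} = y_n + (h/6)·(k1 + 2k2 + 2k3 + k4).
s=-0.700000, y=-1.200000:
  k1 = f(-0.700000, -1.200000) = -0.995000
  k2 = f(-0.490000, -1.408950) = -0.992354
  k3 = f(-0.490000, -1.408394) = -0.992065
  k4 = f(-0.280000, -1.616667) = -0.989067
  y ← -1.200000 + (0.42/6)·(k1 + 2k2 + 2k3 + k4) = -1.616703
y(-0.28) ≈ -1.6167

-1.6167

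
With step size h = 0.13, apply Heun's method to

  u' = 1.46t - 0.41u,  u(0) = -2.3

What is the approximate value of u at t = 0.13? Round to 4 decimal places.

-2.1683

Heun: k1 = f(t_n, u_n); k2 = f(t_n + h, u_n + h·k1); u_{n+1} = u_n + (h/2)·(k1 + k2).
t=0.000000, u=-2.300000:
  k1 = f(0.000000, -2.300000) = 0.943000
  k2 = f(0.130000, -2.177410) = 1.082538
  u ← -2.300000 + (0.13/2)·(0.943000 + 1.082538) = -2.168340
u(0.13) ≈ -2.1683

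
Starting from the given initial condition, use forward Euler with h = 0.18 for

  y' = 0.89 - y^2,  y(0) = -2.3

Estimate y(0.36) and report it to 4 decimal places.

Euler: y_{n+1} = y_n + h·f(x_n, y_n).
x=0.000000, y=-2.300000: f=-4.400000 → y ← -2.300000 + 0.18·(-4.400000) = -3.092000
x=0.180000, y=-3.092000: f=-8.670464 → y ← -3.092000 + 0.18·(-8.670464) = -4.652684
y(0.36) ≈ -4.6527

-4.6527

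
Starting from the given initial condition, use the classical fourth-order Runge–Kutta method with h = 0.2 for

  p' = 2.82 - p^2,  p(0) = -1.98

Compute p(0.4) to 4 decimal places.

RK4: k1 = f(s_n, p_n); k2 = f(s_n + h/2, p_n + (h/2)·k1); k3 = f(s_n + h/2, p_n + (h/2)·k2); k4 = f(s_n + h, p_n + h·k3); p_{n+1} = p_n + (h/6)·(k1 + 2k2 + 2k3 + k4).
s=0.000000, p=-1.980000:
  k1 = f(0.000000, -1.980000) = -1.100400
  k2 = f(0.100000, -2.090040) = -1.548267
  k3 = f(0.100000, -2.134827) = -1.737485
  k4 = f(0.200000, -2.327497) = -2.597242
  p ← -1.980000 + (0.2/6)·(k1 + 2k2 + 2k3 + k4) = -2.322305
s=0.200000, p=-2.322305:
  k1 = f(0.200000, -2.322305) = -2.573100
  k2 = f(0.300000, -2.579615) = -3.834413
  k3 = f(0.300000, -2.705746) = -4.501063
  k4 = f(0.400000, -3.222517) = -7.564618
  p ← -2.322305 + (0.2/6)·(k1 + 2k2 + 2k3 + k4) = -3.215927
p(0.4) ≈ -3.2159

-3.2159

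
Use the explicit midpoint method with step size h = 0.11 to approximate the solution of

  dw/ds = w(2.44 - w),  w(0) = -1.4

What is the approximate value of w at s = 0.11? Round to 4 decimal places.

-2.1714

Midpoint: k1 = f(s_n, w_n); k2 = f(s_n + h/2, w_n + (h/2)·k1); w_{n+1} = w_n + h·k2.
s=0.000000, w=-1.400000:
  k1 = f(0.000000, -1.400000) = -5.376000
  k2 = f(0.055000, -1.695680) = -7.012790
  w ← -1.400000 + 0.11·(-7.012790) = -2.171407
w(0.11) ≈ -2.1714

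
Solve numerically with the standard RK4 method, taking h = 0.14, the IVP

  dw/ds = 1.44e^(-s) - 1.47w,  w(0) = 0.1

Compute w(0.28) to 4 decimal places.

RK4: k1 = f(s_n, w_n); k2 = f(s_n + h/2, w_n + (h/2)·k1); k3 = f(s_n + h/2, w_n + (h/2)·k2); k4 = f(s_n + h, w_n + h·k3); w_{n+1} = w_n + (h/6)·(k1 + 2k2 + 2k3 + k4).
s=0.000000, w=0.100000:
  k1 = f(0.000000, 0.100000) = 1.293000
  k2 = f(0.070000, 0.190510) = 1.062597
  k3 = f(0.070000, 0.174382) = 1.086306
  k4 = f(0.140000, 0.252083) = 0.881314
  w ← 0.100000 + (0.14/6)·(k1 + 2k2 + 2k3 + k4) = 0.251016
s=0.140000, w=0.251016:
  k1 = f(0.140000, 0.251016) = 0.882882
  k2 = f(0.210000, 0.312818) = 0.707399
  k3 = f(0.210000, 0.300534) = 0.725456
  k4 = f(0.280000, 0.352580) = 0.570036
  w ← 0.251016 + (0.14/6)·(k1 + 2k2 + 2k3 + k4) = 0.351784
w(0.28) ≈ 0.3518

0.3518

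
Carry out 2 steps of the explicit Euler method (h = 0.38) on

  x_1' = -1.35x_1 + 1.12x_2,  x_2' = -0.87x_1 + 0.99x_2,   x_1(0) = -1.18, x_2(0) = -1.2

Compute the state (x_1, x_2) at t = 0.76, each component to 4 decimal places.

Euler on (x_1,x_2): x_1_{n+1} = x_1_n + h·x_1', x_2_{n+1} = x_2_n + h·x_2'.
0.000000: (-1.180000, -1.200000); f=(0.249000, -0.161400) → (-1.085380, -1.261332)
0.380000: (-1.085380, -1.261332); f=(0.052571, -0.304438) → (-1.065403, -1.377018)
(x_1(0.76), x_2(0.76)) ≈ (-1.0654, -1.3770)

-1.0654, -1.3770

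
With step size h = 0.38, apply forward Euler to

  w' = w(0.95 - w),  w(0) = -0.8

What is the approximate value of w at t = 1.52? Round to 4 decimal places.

Euler: w_{n+1} = w_n + h·f(t_n, w_n).
t=0.000000, w=-0.800000: f=-1.400000 → w ← -0.800000 + 0.38·(-1.400000) = -1.332000
t=0.380000, w=-1.332000: f=-3.039624 → w ← -1.332000 + 0.38·(-3.039624) = -2.487057
t=0.760000, w=-2.487057: f=-8.548157 → w ← -2.487057 + 0.38·(-8.548157) = -5.735357
t=1.140000, w=-5.735357: f=-38.342908 → w ← -5.735357 + 0.38·(-38.342908) = -20.305662
w(1.52) ≈ -20.3057

-20.3057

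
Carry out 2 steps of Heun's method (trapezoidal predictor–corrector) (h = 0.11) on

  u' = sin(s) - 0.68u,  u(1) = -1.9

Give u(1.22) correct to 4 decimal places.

Heun: k1 = f(s_n, u_n); k2 = f(s_n + h, u_n + h·k1); u_{n+1} = u_n + (h/2)·(k1 + k2).
s=1.000000, u=-1.900000:
  k1 = f(1.000000, -1.900000) = 2.133471
  k2 = f(1.110000, -1.665318) = 2.028115
  u ← -1.900000 + (0.11/2)·(2.133471 + 2.028115) = -1.671113
s=1.110000, u=-1.671113:
  k1 = f(1.110000, -1.671113) = 2.032055
  k2 = f(1.220000, -1.447587) = 1.923458
  u ← -1.671113 + (0.11/2)·(2.032055 + 1.923458) = -1.453560
u(1.22) ≈ -1.4536

-1.4536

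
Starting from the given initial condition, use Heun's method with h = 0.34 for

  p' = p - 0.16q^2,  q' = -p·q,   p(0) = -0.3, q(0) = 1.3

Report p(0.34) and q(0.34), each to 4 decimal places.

-0.5368, 1.4866

Heun on (p,q): k1 = f(x_n, state_n); k2 = f(x_n + h, state_n + h·k1); state_{n+1} = state_n + (h/2)·(k1 + k2).
0.000000: (-0.300000, 1.300000)
  k1 = (-0.570400, 0.390000)
  predictor → (-0.493936, 1.432600)
  k2 = (-0.822311, 0.707613)
  → (-0.536761, 1.486594)
(p(0.34), q(0.34)) ≈ (-0.5368, 1.4866)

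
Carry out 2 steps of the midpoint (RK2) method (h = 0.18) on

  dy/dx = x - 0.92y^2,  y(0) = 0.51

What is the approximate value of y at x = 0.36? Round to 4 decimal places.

0.4966

Midpoint: k1 = f(x_n, y_n); k2 = f(x_n + h/2, y_n + (h/2)·k1); y_{n+1} = y_n + h·k2.
x=0.000000, y=0.510000:
  k1 = f(0.000000, 0.510000) = -0.239292
  k2 = f(0.090000, 0.488464) = -0.129509
  y ← 0.510000 + 0.18·(-0.129509) = 0.486688
x=0.180000, y=0.486688:
  k1 = f(0.180000, 0.486688) = -0.037916
  k2 = f(0.270000, 0.483276) = 0.055129
  y ← 0.486688 + 0.18·0.055129 = 0.496612
y(0.36) ≈ 0.4966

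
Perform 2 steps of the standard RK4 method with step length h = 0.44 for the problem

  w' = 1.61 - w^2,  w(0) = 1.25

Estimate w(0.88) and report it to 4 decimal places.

RK4: k1 = f(x_n, w_n); k2 = f(x_n + h/2, w_n + (h/2)·k1); k3 = f(x_n + h/2, w_n + (h/2)·k2); k4 = f(x_n + h, w_n + h·k3); w_{n+1} = w_n + (h/6)·(k1 + 2k2 + 2k3 + k4).
x=0.000000, w=1.250000:
  k1 = f(0.000000, 1.250000) = 0.047500
  k2 = f(0.220000, 1.260450) = 0.021266
  k3 = f(0.220000, 1.254678) = 0.035782
  k4 = f(0.440000, 1.265744) = 0.007892
  w ← 1.250000 + (0.44/6)·(k1 + 2k2 + 2k3 + k4) = 1.262429
x=0.440000, w=1.262429:
  k1 = f(0.440000, 1.262429) = 0.016273
  k2 = f(0.660000, 1.266009) = 0.007221
  k3 = f(0.660000, 1.264018) = 0.012259
  k4 = f(0.880000, 1.267823) = 0.002624
  w ← 1.262429 + (0.44/6)·(k1 + 2k2 + 2k3 + k4) = 1.266672
w(0.88) ≈ 1.2667

1.2667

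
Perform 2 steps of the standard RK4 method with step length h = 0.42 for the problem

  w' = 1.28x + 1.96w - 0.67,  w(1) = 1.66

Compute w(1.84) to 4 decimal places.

RK4: k1 = f(x_n, w_n); k2 = f(x_n + h/2, w_n + (h/2)·k1); k3 = f(x_n + h/2, w_n + (h/2)·k2); k4 = f(x_n + h, w_n + h·k3); w_{n+1} = w_n + (h/6)·(k1 + 2k2 + 2k3 + k4).
x=1.000000, w=1.660000:
  k1 = f(1.000000, 1.660000) = 3.863600
  k2 = f(1.210000, 2.471356) = 5.722658
  k3 = f(1.210000, 2.861758) = 6.487846
  k4 = f(1.420000, 4.384895) = 9.741995
  w ← 1.660000 + (0.42/6)·(k1 + 2k2 + 2k3 + k4) = 4.321862
x=1.420000, w=4.321862:
  k1 = f(1.420000, 4.321862) = 9.618450
  k2 = f(1.630000, 6.341737) = 13.846204
  k3 = f(1.630000, 7.229565) = 15.586347
  k4 = f(1.840000, 10.868128) = 22.986731
  w ← 4.321862 + (0.42/6)·(k1 + 2k2 + 2k3 + k4) = 10.724782
w(1.84) ≈ 10.7248

10.7248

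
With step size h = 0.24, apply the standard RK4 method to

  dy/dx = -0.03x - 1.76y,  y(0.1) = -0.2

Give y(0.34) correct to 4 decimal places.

RK4: k1 = f(x_n, y_n); k2 = f(x_n + h/2, y_n + (h/2)·k1); k3 = f(x_n + h/2, y_n + (h/2)·k2); k4 = f(x_n + h, y_n + h·k3); y_{n+1} = y_n + (h/6)·(k1 + 2k2 + 2k3 + k4).
x=0.100000, y=-0.200000:
  k1 = f(0.100000, -0.200000) = 0.349000
  k2 = f(0.220000, -0.158120) = 0.271691
  k3 = f(0.220000, -0.167397) = 0.288019
  k4 = f(0.340000, -0.130875) = 0.220141
  y ← -0.200000 + (0.24/6)·(k1 + 2k2 + 2k3 + k4) = -0.132458
y(0.34) ≈ -0.1325

-0.1325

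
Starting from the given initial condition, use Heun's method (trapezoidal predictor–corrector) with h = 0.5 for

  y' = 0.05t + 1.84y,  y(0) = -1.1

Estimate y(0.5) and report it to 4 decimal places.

-2.5713

Heun: k1 = f(t_n, y_n); k2 = f(t_n + h, y_n + h·k1); y_{n+1} = y_n + (h/2)·(k1 + k2).
t=0.000000, y=-1.100000:
  k1 = f(0.000000, -1.100000) = -2.024000
  k2 = f(0.500000, -2.112000) = -3.861080
  y ← -1.100000 + (0.5/2)·(-2.024000 + (-3.861080)) = -2.571270
y(0.5) ≈ -2.5713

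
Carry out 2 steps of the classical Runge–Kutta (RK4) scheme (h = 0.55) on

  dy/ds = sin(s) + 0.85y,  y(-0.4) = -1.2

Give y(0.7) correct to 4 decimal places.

-2.9456

RK4: k1 = f(s_n, y_n); k2 = f(s_n + h/2, y_n + (h/2)·k1); k3 = f(s_n + h/2, y_n + (h/2)·k2); k4 = f(s_n + h, y_n + h·k3); y_{n+1} = y_n + (h/6)·(k1 + 2k2 + 2k3 + k4).
s=-0.400000, y=-1.200000:
  k1 = f(-0.400000, -1.200000) = -1.409418
  k2 = f(-0.125000, -1.587590) = -1.474126
  k3 = f(-0.125000, -1.605385) = -1.489252
  k4 = f(0.150000, -2.019088) = -1.566787
  y ← -1.200000 + (0.55/6)·(k1 + 2k2 + 2k3 + k4) = -2.016105
s=0.150000, y=-2.016105:
  k1 = f(0.150000, -2.016105) = -1.564251
  k2 = f(0.425000, -2.446274) = -1.667012
  k3 = f(0.425000, -2.474533) = -1.691032
  k4 = f(0.700000, -2.946173) = -1.860029
  y ← -2.016105 + (0.55/6)·(k1 + 2k2 + 2k3 + k4) = -2.945639
y(0.7) ≈ -2.9456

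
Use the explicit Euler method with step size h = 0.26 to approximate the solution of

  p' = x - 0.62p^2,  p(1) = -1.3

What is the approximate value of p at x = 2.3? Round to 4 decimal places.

Euler: p_{n+1} = p_n + h·f(x_n, p_n).
x=1.000000, p=-1.300000: f=-0.047800 → p ← -1.300000 + 0.26·(-0.047800) = -1.312428
x=1.260000, p=-1.312428: f=0.192070 → p ← -1.312428 + 0.26·0.192070 = -1.262490
x=1.520000, p=-1.262490: f=0.531794 → p ← -1.262490 + 0.26·0.531794 = -1.124223
x=1.780000, p=-1.124223: f=0.996396 → p ← -1.124223 + 0.26·0.996396 = -0.865160
x=2.040000, p=-0.865160: f=1.575929 → p ← -0.865160 + 0.26·1.575929 = -0.455419
p(2.3) ≈ -0.4554

-0.4554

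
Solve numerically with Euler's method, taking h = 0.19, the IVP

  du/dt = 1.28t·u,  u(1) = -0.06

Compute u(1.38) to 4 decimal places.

-0.0962

Euler: u_{n+1} = u_n + h·f(t_n, u_n).
t=1.000000, u=-0.060000: f=-0.076800 → u ← -0.060000 + 0.19·(-0.076800) = -0.074592
t=1.190000, u=-0.074592: f=-0.113619 → u ← -0.074592 + 0.19·(-0.113619) = -0.096180
u(1.38) ≈ -0.0962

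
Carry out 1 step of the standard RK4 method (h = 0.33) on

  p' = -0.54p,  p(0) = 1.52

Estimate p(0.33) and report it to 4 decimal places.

1.2719

RK4: k1 = f(x_n, p_n); k2 = f(x_n + h/2, p_n + (h/2)·k1); k3 = f(x_n + h/2, p_n + (h/2)·k2); k4 = f(x_n + h, p_n + h·k3); p_{n+1} = p_n + (h/6)·(k1 + 2k2 + 2k3 + k4).
x=0.000000, p=1.520000:
  k1 = f(0.000000, 1.520000) = -0.820800
  k2 = f(0.165000, 1.384568) = -0.747667
  k3 = f(0.165000, 1.396635) = -0.754183
  k4 = f(0.330000, 1.271120) = -0.686405
  p ← 1.520000 + (0.33/6)·(k1 + 2k2 + 2k3 + k4) = 1.271900
p(0.33) ≈ 1.2719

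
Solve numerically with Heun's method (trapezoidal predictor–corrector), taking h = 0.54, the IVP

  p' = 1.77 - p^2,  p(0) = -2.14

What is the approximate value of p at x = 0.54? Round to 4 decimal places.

Heun: k1 = f(x_n, p_n); k2 = f(x_n + h, p_n + h·k1); p_{n+1} = p_n + (h/2)·(k1 + k2).
x=0.000000, p=-2.140000:
  k1 = f(0.000000, -2.140000) = -2.809600
  k2 = f(0.540000, -3.657184) = -11.604995
  p ← -2.140000 + (0.54/2)·(-2.809600 + (-11.604995)) = -6.031941
p(0.54) ≈ -6.0319

-6.0319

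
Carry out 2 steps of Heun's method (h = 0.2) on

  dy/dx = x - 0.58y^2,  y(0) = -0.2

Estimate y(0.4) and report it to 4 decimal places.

-0.1280

Heun: k1 = f(x_n, y_n); k2 = f(x_n + h, y_n + h·k1); y_{n+1} = y_n + (h/2)·(k1 + k2).
x=0.000000, y=-0.200000:
  k1 = f(0.000000, -0.200000) = -0.023200
  k2 = f(0.200000, -0.204640) = 0.175711
  y ← -0.200000 + (0.2/2)·(-0.023200 + 0.175711) = -0.184749
x=0.200000, y=-0.184749:
  k1 = f(0.200000, -0.184749) = 0.180203
  k2 = f(0.400000, -0.148708) = 0.387174
  y ← -0.184749 + (0.2/2)·(0.180203 + 0.387174) = -0.128011
y(0.4) ≈ -0.1280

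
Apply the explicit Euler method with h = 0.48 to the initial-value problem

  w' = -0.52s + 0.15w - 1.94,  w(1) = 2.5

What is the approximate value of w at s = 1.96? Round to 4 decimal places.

0.3065

Euler: w_{n+1} = w_n + h·f(s_n, w_n).
s=1.000000, w=2.500000: f=-2.085000 → w ← 2.500000 + 0.48·(-2.085000) = 1.499200
s=1.480000, w=1.499200: f=-2.484720 → w ← 1.499200 + 0.48·(-2.484720) = 0.306534
w(1.96) ≈ 0.3065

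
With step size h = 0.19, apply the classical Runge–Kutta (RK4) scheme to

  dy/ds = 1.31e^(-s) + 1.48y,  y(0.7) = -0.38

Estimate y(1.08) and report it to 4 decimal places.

-0.3859

RK4: k1 = f(s_n, y_n); k2 = f(s_n + h/2, y_n + (h/2)·k1); k3 = f(s_n + h/2, y_n + (h/2)·k2); k4 = f(s_n + h, y_n + h·k3); y_{n+1} = y_n + (h/6)·(k1 + 2k2 + 2k3 + k4).
s=0.700000, y=-0.380000:
  k1 = f(0.700000, -0.380000) = 0.088127
  k2 = f(0.795000, -0.371628) = 0.041562
  k3 = f(0.795000, -0.376052) = 0.035015
  k4 = f(0.890000, -0.373347) = -0.014595
  y ← -0.380000 + (0.19/6)·(k1 + 2k2 + 2k3 + k4) = -0.372822
s=0.890000, y=-0.372822:
  k1 = f(0.890000, -0.372822) = -0.013817
  k2 = f(0.985000, -0.374134) = -0.064513
  k3 = f(0.985000, -0.378950) = -0.071641
  k4 = f(1.080000, -0.386433) = -0.127051
  y ← -0.372822 + (0.19/6)·(k1 + 2k2 + 2k3 + k4) = -0.385906
y(1.08) ≈ -0.3859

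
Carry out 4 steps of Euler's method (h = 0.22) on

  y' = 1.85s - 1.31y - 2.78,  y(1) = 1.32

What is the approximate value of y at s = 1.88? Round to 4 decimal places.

Euler: y_{n+1} = y_n + h·f(s_n, y_n).
s=1.000000, y=1.320000: f=-2.659200 → y ← 1.320000 + 0.22·(-2.659200) = 0.734976
s=1.220000, y=0.734976: f=-1.485819 → y ← 0.734976 + 0.22·(-1.485819) = 0.408096
s=1.440000, y=0.408096: f=-0.650606 → y ← 0.408096 + 0.22·(-0.650606) = 0.264963
s=1.660000, y=0.264963: f=-0.056101 → y ← 0.264963 + 0.22·(-0.056101) = 0.252620
y(1.88) ≈ 0.2526

0.2526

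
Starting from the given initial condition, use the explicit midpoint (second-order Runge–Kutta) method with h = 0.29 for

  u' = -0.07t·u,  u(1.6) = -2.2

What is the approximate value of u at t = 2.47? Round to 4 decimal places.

Midpoint: k1 = f(t_n, u_n); k2 = f(t_n + h/2, u_n + (h/2)·k1); u_{n+1} = u_n + h·k2.
t=1.600000, u=-2.200000:
  k1 = f(1.600000, -2.200000) = 0.246400
  k2 = f(1.745000, -2.164272) = 0.264366
  u ← -2.200000 + 0.29·0.264366 = -2.123334
t=1.890000, u=-2.123334:
  k1 = f(1.890000, -2.123334) = 0.280917
  k2 = f(2.035000, -2.082601) = 0.296667
  u ← -2.123334 + 0.29·0.296667 = -2.037301
t=2.180000, u=-2.037301:
  k1 = f(2.180000, -2.037301) = 0.310892
  k2 = f(2.325000, -1.992221) = 0.324234
  u ← -2.037301 + 0.29·0.324234 = -1.943273
u(2.47) ≈ -1.9433

-1.9433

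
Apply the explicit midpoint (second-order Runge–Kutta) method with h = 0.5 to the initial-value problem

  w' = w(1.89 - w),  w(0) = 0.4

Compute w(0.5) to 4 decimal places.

Midpoint: k1 = f(t_n, w_n); k2 = f(t_n + h/2, w_n + (h/2)·k1); w_{n+1} = w_n + h·k2.
t=0.000000, w=0.400000:
  k1 = f(0.000000, 0.400000) = 0.596000
  k2 = f(0.250000, 0.549000) = 0.736209
  w ← 0.400000 + 0.5·0.736209 = 0.768104
w(0.5) ≈ 0.7681

0.7681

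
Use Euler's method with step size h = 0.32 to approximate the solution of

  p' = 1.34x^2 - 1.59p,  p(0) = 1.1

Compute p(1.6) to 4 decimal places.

Euler: p_{n+1} = p_n + h·f(x_n, p_n).
x=0.000000, p=1.100000: f=-1.749000 → p ← 1.100000 + 0.32·(-1.749000) = 0.540320
x=0.320000, p=0.540320: f=-0.721893 → p ← 0.540320 + 0.32·(-0.721893) = 0.309314
x=0.640000, p=0.309314: f=0.057054 → p ← 0.309314 + 0.32·0.057054 = 0.327572
x=0.960000, p=0.327572: f=0.714105 → p ← 0.327572 + 0.32·0.714105 = 0.556085
x=1.280000, p=0.556085: f=1.311280 → p ← 0.556085 + 0.32·1.311280 = 0.975695
p(1.6) ≈ 0.9757

0.9757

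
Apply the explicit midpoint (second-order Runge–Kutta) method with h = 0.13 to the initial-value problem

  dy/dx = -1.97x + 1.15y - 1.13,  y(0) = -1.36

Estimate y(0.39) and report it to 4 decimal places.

-2.8518

Midpoint: k1 = f(x_n, y_n); k2 = f(x_n + h/2, y_n + (h/2)·k1); y_{n+1} = y_n + h·k2.
x=0.000000, y=-1.360000:
  k1 = f(0.000000, -1.360000) = -2.694000
  k2 = f(0.065000, -1.535110) = -3.023427
  y ← -1.360000 + 0.13·(-3.023427) = -1.753045
x=0.130000, y=-1.753045:
  k1 = f(0.130000, -1.753045) = -3.402102
  k2 = f(0.195000, -1.974182) = -3.784459
  y ← -1.753045 + 0.13·(-3.784459) = -2.245025
x=0.260000, y=-2.245025:
  k1 = f(0.260000, -2.245025) = -4.223979
  k2 = f(0.325000, -2.519584) = -4.667771
  y ← -2.245025 + 0.13·(-4.667771) = -2.851835
y(0.39) ≈ -2.8518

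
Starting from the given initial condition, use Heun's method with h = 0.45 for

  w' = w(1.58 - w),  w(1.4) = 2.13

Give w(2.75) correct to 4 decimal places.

Heun: k1 = f(t_n, w_n); k2 = f(t_n + h, w_n + h·k1); w_{n+1} = w_n + (h/2)·(k1 + k2).
t=1.400000, w=2.130000:
  k1 = f(1.400000, 2.130000) = -1.171500
  k2 = f(1.850000, 1.602825) = -0.036584
  w ← 2.130000 + (0.45/2)·(-1.171500 + (-0.036584)) = 1.858181
t=1.850000, w=1.858181:
  k1 = f(1.850000, 1.858181) = -0.516911
  k2 = f(2.300000, 1.625571) = -0.074079
  w ← 1.858181 + (0.45/2)·(-0.516911 + (-0.074079)) = 1.725208
t=2.300000, w=1.725208:
  k1 = f(2.300000, 1.725208) = -0.250515
  k2 = f(2.750000, 1.612477) = -0.052368
  w ← 1.725208 + (0.45/2)·(-0.250515 + (-0.052368)) = 1.657060
w(2.75) ≈ 1.6571

1.6571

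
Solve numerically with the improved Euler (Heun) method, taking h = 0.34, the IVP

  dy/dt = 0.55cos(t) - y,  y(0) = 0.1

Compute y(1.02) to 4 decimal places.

Heun: k1 = f(t_n, y_n); k2 = f(t_n + h, y_n + h·k1); y_{n+1} = y_n + (h/2)·(k1 + k2).
t=0.000000, y=0.100000:
  k1 = f(0.000000, 0.100000) = 0.450000
  k2 = f(0.340000, 0.253000) = 0.265515
  y ← 0.100000 + (0.34/2)·(0.450000 + 0.265515) = 0.221638
t=0.340000, y=0.221638:
  k1 = f(0.340000, 0.221638) = 0.296878
  k2 = f(0.680000, 0.322576) = 0.105089
  y ← 0.221638 + (0.34/2)·(0.296878 + 0.105089) = 0.289972
t=0.680000, y=0.289972:
  k1 = f(0.680000, 0.289972) = 0.137693
  k2 = f(1.020000, 0.336788) = -0.048936
  y ← 0.289972 + (0.34/2)·(0.137693 + (-0.048936)) = 0.305061
y(1.02) ≈ 0.3051

0.3051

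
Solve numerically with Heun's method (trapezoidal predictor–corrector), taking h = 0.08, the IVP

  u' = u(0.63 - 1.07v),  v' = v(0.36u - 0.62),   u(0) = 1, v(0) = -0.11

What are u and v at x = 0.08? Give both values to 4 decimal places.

1.0615, -0.1078

Heun on (u,v): k1 = f(x_n, state_n); k2 = f(x_n + h, state_n + h·k1); state_{n+1} = state_n + (h/2)·(k1 + k2).
0.000000: (1.000000, -0.110000)
  k1 = (0.747700, 0.028600)
  predictor → (1.059816, -0.107712)
  k2 = (0.789830, 0.025686)
  → (1.061501, -0.107829)
(u(0.08), v(0.08)) ≈ (1.0615, -0.1078)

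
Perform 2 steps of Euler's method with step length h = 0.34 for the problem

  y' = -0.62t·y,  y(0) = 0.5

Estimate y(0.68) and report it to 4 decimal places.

Euler: y_{n+1} = y_n + h·f(t_n, y_n).
t=0.000000, y=0.500000: f=0.000000 → y ← 0.500000 + 0.34·0.000000 = 0.500000
t=0.340000, y=0.500000: f=-0.105400 → y ← 0.500000 + 0.34·(-0.105400) = 0.464164
y(0.68) ≈ 0.4642

0.4642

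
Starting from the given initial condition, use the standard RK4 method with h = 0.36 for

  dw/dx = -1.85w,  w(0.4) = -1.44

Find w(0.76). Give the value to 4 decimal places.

RK4: k1 = f(x_n, w_n); k2 = f(x_n + h/2, w_n + (h/2)·k1); k3 = f(x_n + h/2, w_n + (h/2)·k2); k4 = f(x_n + h, w_n + h·k3); w_{n+1} = w_n + (h/6)·(k1 + 2k2 + 2k3 + k4).
x=0.400000, w=-1.440000:
  k1 = f(0.400000, -1.440000) = 2.664000
  k2 = f(0.580000, -0.960480) = 1.776888
  k3 = f(0.580000, -1.120160) = 2.072296
  k4 = f(0.760000, -0.693973) = 1.283851
  w ← -1.440000 + (0.36/6)·(k1 + 2k2 + 2k3 + k4) = -0.741227
w(0.76) ≈ -0.7412

-0.7412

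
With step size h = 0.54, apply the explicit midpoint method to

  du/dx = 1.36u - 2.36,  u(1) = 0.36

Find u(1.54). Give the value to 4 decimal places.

Midpoint: k1 = f(x_n, u_n); k2 = f(x_n + h/2, u_n + (h/2)·k1); u_{n+1} = u_n + h·k2.
x=1.000000, u=0.360000:
  k1 = f(1.000000, 0.360000) = -1.870400
  k2 = f(1.270000, -0.145008) = -2.557211
  u ← 0.360000 + 0.54·(-2.557211) = -1.020894
u(1.54) ≈ -1.0209

-1.0209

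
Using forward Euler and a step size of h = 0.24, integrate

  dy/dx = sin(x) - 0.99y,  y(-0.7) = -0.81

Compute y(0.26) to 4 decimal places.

-0.4392

Euler: y_{n+1} = y_n + h·f(x_n, y_n).
x=-0.700000, y=-0.810000: f=0.157682 → y ← -0.810000 + 0.24·0.157682 = -0.772156
x=-0.460000, y=-0.772156: f=0.320487 → y ← -0.772156 + 0.24·0.320487 = -0.695239
x=-0.220000, y=-0.695239: f=0.470057 → y ← -0.695239 + 0.24·0.470057 = -0.582426
x=0.020000, y=-0.582426: f=0.596600 → y ← -0.582426 + 0.24·0.596600 = -0.439242
y(0.26) ≈ -0.4392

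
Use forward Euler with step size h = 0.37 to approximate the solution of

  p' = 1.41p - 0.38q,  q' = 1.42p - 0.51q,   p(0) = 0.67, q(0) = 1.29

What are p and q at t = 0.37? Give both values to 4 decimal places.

Euler on (p,q): p_{n+1} = p_n + h·p', q_{n+1} = q_n + h·q'.
0.000000: (0.670000, 1.290000); f=(0.454500, 0.293500) → (0.838165, 1.398595)
(p(0.37), q(0.37)) ≈ (0.8382, 1.3986)

0.8382, 1.3986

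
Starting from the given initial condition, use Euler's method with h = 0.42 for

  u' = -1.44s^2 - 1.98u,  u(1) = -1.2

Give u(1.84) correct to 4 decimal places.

-1.3554

Euler: u_{n+1} = u_n + h·f(s_n, u_n).
s=1.000000, u=-1.200000: f=0.936000 → u ← -1.200000 + 0.42·0.936000 = -0.806880
s=1.420000, u=-0.806880: f=-1.305994 → u ← -0.806880 + 0.42·(-1.305994) = -1.355397
u(1.84) ≈ -1.3554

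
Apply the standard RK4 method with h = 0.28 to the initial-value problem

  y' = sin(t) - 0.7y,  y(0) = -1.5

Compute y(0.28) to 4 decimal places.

RK4: k1 = f(t_n, y_n); k2 = f(t_n + h/2, y_n + (h/2)·k1); k3 = f(t_n + h/2, y_n + (h/2)·k2); k4 = f(t_n + h, y_n + h·k3); y_{n+1} = y_n + (h/6)·(k1 + 2k2 + 2k3 + k4).
t=0.000000, y=-1.500000:
  k1 = f(0.000000, -1.500000) = 1.050000
  k2 = f(0.140000, -1.353000) = 1.086643
  k3 = f(0.140000, -1.347870) = 1.083052
  k4 = f(0.280000, -1.196745) = 1.114077
  y ← -1.500000 + (0.28/6)·(k1 + 2k2 + 2k3 + k4) = -1.196505
y(0.28) ≈ -1.1965

-1.1965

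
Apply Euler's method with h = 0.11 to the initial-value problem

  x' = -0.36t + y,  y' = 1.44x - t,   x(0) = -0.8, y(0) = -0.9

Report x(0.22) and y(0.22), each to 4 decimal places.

Euler on (x,y): x_{n+1} = x_n + h·x', y_{n+1} = y_n + h·y'.
0.000000: (-0.800000, -0.900000); f=(-0.900000, -1.152000) → (-0.899000, -1.026720)
0.110000: (-0.899000, -1.026720); f=(-1.066320, -1.404560) → (-1.016295, -1.181222)
(x(0.22), y(0.22)) ≈ (-1.0163, -1.1812)

-1.0163, -1.1812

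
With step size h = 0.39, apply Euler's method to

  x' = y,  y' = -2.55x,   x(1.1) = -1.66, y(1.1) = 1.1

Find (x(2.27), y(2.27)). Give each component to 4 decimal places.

1.3921, 4.1324

Euler on (x,y): x_{n+1} = x_n + h·x', y_{n+1} = y_n + h·y'.
1.100000: (-1.660000, 1.100000); f=(1.100000, 4.233000) → (-1.231000, 2.750870)
1.490000: (-1.231000, 2.750870); f=(2.750870, 3.139050) → (-0.158161, 3.975099)
1.880000: (-0.158161, 3.975099); f=(3.975099, 0.403310) → (1.392128, 4.132390)
(x(2.27), y(2.27)) ≈ (1.3921, 4.1324)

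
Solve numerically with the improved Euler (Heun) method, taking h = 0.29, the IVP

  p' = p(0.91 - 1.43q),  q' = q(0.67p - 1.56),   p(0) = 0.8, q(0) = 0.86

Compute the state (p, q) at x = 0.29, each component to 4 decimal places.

0.7677, 0.6382

Heun on (p,q): k1 = f(x_n, state_n); k2 = f(x_n + h, state_n + h·k1); state_{n+1} = state_n + (h/2)·(k1 + k2).
0.000000: (0.800000, 0.860000)
  k1 = (-0.255840, -0.880640)
  predictor → (0.725806, 0.604614)
  k2 = (0.032953, -0.649180)
  → (0.767681, 0.638176)
(p(0.29), q(0.29)) ≈ (0.7677, 0.6382)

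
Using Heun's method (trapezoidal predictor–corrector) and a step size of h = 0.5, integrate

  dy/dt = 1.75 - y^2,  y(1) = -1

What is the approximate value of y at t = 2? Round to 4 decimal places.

0.3254

Heun: k1 = f(t_n, y_n); k2 = f(t_n + h, y_n + h·k1); y_{n+1} = y_n + (h/2)·(k1 + k2).
t=1.000000, y=-1.000000:
  k1 = f(1.000000, -1.000000) = 0.750000
  k2 = f(1.500000, -0.625000) = 1.359375
  y ← -1.000000 + (0.5/2)·(0.750000 + 1.359375) = -0.472656
t=1.500000, y=-0.472656:
  k1 = f(1.500000, -0.472656) = 1.526596
  k2 = f(2.000000, 0.290642) = 1.665527
  y ← -0.472656 + (0.5/2)·(1.526596 + 1.665527) = 0.325375
y(2) ≈ 0.3254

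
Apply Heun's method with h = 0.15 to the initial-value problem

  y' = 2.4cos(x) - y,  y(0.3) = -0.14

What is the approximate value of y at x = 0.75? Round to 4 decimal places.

Heun: k1 = f(x_n, y_n); k2 = f(x_n + h, y_n + h·k1); y_{n+1} = y_n + (h/2)·(k1 + k2).
x=0.300000, y=-0.140000:
  k1 = f(0.300000, -0.140000) = 2.432808
  k2 = f(0.450000, 0.224921) = 1.936152
  y ← -0.140000 + (0.15/2)·(2.432808 + 1.936152) = 0.187672
x=0.450000, y=0.187672:
  k1 = f(0.450000, 0.187672) = 1.973401
  k2 = f(0.600000, 0.483682) = 1.497123
  y ← 0.187672 + (0.15/2)·(1.973401 + 1.497123) = 0.447961
x=0.600000, y=0.447961:
  k1 = f(0.600000, 0.447961) = 1.532844
  k2 = f(0.750000, 0.677888) = 1.078165
  y ← 0.447961 + (0.15/2)·(1.532844 + 1.078165) = 0.643787
y(0.75) ≈ 0.6438

0.6438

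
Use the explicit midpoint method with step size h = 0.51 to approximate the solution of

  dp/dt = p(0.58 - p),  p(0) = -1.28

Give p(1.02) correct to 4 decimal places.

-35.3626

Midpoint: k1 = f(t_n, p_n); k2 = f(t_n + h/2, p_n + (h/2)·k1); p_{n+1} = p_n + h·k2.
t=0.000000, p=-1.280000:
  k1 = f(0.000000, -1.280000) = -2.380800
  k2 = f(0.255000, -1.887104) = -4.655682
  p ← -1.280000 + 0.51·(-4.655682) = -3.654398
t=0.510000, p=-3.654398:
  k1 = f(0.510000, -3.654398) = -15.474173
  k2 = f(0.765000, -7.600312) = -62.172923
  p ← -3.654398 + 0.51·(-62.172923) = -35.362588
p(1.02) ≈ -35.3626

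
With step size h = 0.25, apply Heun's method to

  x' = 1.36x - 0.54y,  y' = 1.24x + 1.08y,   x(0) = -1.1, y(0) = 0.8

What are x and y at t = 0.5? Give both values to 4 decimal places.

Heun on (x,y): k1 = f(t_n, state_n); k2 = f(t_n + h, state_n + h·k1); state_{n+1} = state_n + (h/2)·(k1 + k2).
0.000000: (-1.100000, 0.800000)
  k1 = (-1.928000, -0.500000)
  predictor → (-1.582000, 0.675000)
  k2 = (-2.516020, -1.232680)
  → (-1.655503, 0.583415)
0.250000: (-1.655503, 0.583415)
  k1 = (-2.566528, -1.422735)
  predictor → (-2.297134, 0.227731)
  k2 = (-3.247078, -2.602497)
  → (-2.382203, 0.080261)
(x(0.5), y(0.5)) ≈ (-2.3822, 0.0803)

-2.3822, 0.0803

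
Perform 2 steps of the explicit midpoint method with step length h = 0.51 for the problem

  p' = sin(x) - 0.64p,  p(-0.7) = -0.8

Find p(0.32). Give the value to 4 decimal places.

-0.4944

Midpoint: k1 = f(x_n, p_n); k2 = f(x_n + h/2, p_n + (h/2)·k1); p_{n+1} = p_n + h·k2.
x=-0.700000, p=-0.800000:
  k1 = f(-0.700000, -0.800000) = -0.132218
  k2 = f(-0.445000, -0.833716) = 0.103120
  p ← -0.800000 + 0.51·0.103120 = -0.747409
x=-0.190000, p=-0.747409:
  k1 = f(-0.190000, -0.747409) = 0.289483
  k2 = f(0.065000, -0.673591) = 0.496052
  p ← -0.747409 + 0.51·0.496052 = -0.494422
p(0.32) ≈ -0.4944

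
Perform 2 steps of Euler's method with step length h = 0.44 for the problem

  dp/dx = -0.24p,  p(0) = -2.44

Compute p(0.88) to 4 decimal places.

Euler: p_{n+1} = p_n + h·f(x_n, p_n).
x=0.000000, p=-2.440000: f=0.585600 → p ← -2.440000 + 0.44·0.585600 = -2.182336
x=0.440000, p=-2.182336: f=0.523761 → p ← -2.182336 + 0.44·0.523761 = -1.951881
p(0.88) ≈ -1.9519

-1.9519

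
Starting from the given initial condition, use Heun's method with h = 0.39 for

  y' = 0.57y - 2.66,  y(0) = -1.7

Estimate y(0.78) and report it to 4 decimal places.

Heun: k1 = f(s_n, y_n); k2 = f(s_n + h, y_n + h·k1); y_{n+1} = y_n + (h/2)·(k1 + k2).
s=0.000000, y=-1.700000:
  k1 = f(0.000000, -1.700000) = -3.629000
  k2 = f(0.390000, -3.115310) = -4.435727
  y ← -1.700000 + (0.39/2)·(-3.629000 + (-4.435727)) = -3.272622
s=0.390000, y=-3.272622:
  k1 = f(0.390000, -3.272622) = -4.525394
  k2 = f(0.780000, -5.037526) = -5.531390
  y ← -3.272622 + (0.39/2)·(-4.525394 + (-5.531390)) = -5.233695
y(0.78) ≈ -5.2337

-5.2337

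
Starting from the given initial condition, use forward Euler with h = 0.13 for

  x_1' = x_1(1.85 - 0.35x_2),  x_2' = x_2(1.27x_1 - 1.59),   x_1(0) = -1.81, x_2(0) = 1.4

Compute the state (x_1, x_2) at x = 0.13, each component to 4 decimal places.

Euler on (x_1,x_2): x_1_{n+1} = x_1_n + h·x_1', x_2_{n+1} = x_2_n + h·x_2'.
0.000000: (-1.810000, 1.400000); f=(-2.461600, -5.444180) → (-2.130008, 0.692257)
(x_1(0.13), x_2(0.13)) ≈ (-2.1300, 0.6923)

-2.1300, 0.6923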